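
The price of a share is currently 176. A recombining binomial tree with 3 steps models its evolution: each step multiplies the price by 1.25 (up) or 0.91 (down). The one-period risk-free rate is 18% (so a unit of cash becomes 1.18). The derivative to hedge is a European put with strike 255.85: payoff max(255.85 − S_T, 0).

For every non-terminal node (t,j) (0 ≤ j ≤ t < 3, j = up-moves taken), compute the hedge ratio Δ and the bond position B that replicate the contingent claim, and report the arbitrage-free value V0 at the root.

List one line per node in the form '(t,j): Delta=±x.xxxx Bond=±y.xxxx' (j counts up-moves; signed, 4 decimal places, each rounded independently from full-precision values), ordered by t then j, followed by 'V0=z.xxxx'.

The replicating-portfolio and risk-neutral prices coincide; use p* = (1.18−0.91)/(1.25−0.91) = 0.7941 for the latter.
Payoff layer (t=3): V(3,0)=123.2215, V(3,1)=73.6680, V(3,2)=5.6000, V(3,3)=0.0000
  t=2,j=0: stock 145.7456 → up 182.1820 (V=73.6680), down 132.6285 (V=123.2215). Price 71.0764; hedge Δ=-1.0000, bond B=216.8220.
  t=2,j=1: stock 200.2000 → up 250.2500 (V=5.6000), down 182.1820 (V=73.6680). Price 16.6220; hedge Δ=-1.0000, bond B=216.8220.
  t=2,j=2: stock 275.0000 → up 343.7500 (V=0.0000), down 250.2500 (V=5.6000). Price 0.9771; hedge Δ=-0.0599, bond B=17.4477.
  t=1,j=0: stock 160.1600 → up 200.2000 (V=16.6220), down 145.7456 (V=71.0764). Price 23.5875; hedge Δ=-1.0000, bond B=183.7475.
  t=1,j=1: stock 220.0000 → up 275.0000 (V=0.9771), down 200.2000 (V=16.6220). Price 3.5577; hedge Δ=-0.2092, bond B=49.5723.
  t=0,j=0: stock 176.0000 → up 220.0000 (V=3.5577), down 160.1600 (V=23.5875). Price 6.5097; hedge Δ=-0.3347, bond B=65.4209.
Self-financing check: at every node Δ·S+B equals the discounted successor values.

(0,0): Delta=-0.3347 Bond=65.4209
(1,0): Delta=-1.0000 Bond=183.7475
(1,1): Delta=-0.2092 Bond=49.5723
(2,0): Delta=-1.0000 Bond=216.8220
(2,1): Delta=-1.0000 Bond=216.8220
(2,2): Delta=-0.0599 Bond=17.4477
V0=6.5097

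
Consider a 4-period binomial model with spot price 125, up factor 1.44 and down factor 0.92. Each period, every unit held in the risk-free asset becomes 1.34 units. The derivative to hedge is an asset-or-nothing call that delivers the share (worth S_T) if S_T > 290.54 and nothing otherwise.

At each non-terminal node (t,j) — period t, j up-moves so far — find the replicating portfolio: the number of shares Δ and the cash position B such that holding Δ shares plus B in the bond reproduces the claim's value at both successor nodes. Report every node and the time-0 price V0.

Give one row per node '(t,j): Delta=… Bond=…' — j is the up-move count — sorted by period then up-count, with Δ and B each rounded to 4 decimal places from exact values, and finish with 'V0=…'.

No-arbitrage ⇒ martingale measure with p* = (R−d)/(u−d) = 0.8077.
Terminal payoffs: V(4,0)=0.0000, V(4,1)=0.0000, V(4,2)=0.0000, V(4,3)=343.3882, V(4,4)=537.4771
Node (3,0) S=97.3360: V=(p*·0.0000+(1−p*)·0.0000)/1.34=0.0000; Δ=(0.0000−0.0000)/(140.1638−89.5491)=0.0000; B=V−Δ·S=0.0000
Node (3,1) S=152.3520: V=(p*·0.0000+(1−p*)·0.0000)/1.34=0.0000; Δ=(0.0000−0.0000)/(219.3869−140.1638)=0.0000; B=V−Δ·S=0.0000
Node (3,2) S=238.4640: V=(p*·343.3882+(1−p*)·0.0000)/1.34=206.9791; Δ=(343.3882−0.0000)/(343.3882−219.3869)=2.7692; B=V−Δ·S=-453.3828
Node (3,3) S=373.2480: V=(p*·537.4771+(1−p*)·343.3882)/1.34=373.2480; Δ=(537.4771−343.3882)/(537.4771−343.3882)=1.0000; B=V−Δ·S=0.0000
Node (2,0) S=105.8000: V=(p*·0.0000+(1−p*)·0.0000)/1.34=0.0000; Δ=(0.0000−0.0000)/(152.3520−97.3360)=0.0000; B=V−Δ·S=0.0000
Node (2,1) S=165.6000: V=(p*·206.9791+(1−p*)·0.0000)/1.34=124.7578; Δ=(206.9791−0.0000)/(238.4640−152.3520)=2.4036; B=V−Δ·S=-273.2789
Node (2,2) S=259.2000: V=(p*·373.2480+(1−p*)·206.9791)/1.34=254.6815; Δ=(373.2480−206.9791)/(373.2480−238.4640)=1.2336; B=V−Δ·S=-65.0664
Node (1,0) S=115.0000: V=(p*·124.7578+(1−p*)·0.0000)/1.34=75.1984; Δ=(124.7578−0.0000)/(165.6000−105.8000)=2.0863; B=V−Δ·S=-164.7204
Node (1,1) S=180.0000: V=(p*·254.6815+(1−p*)·124.7578)/1.34=171.4151; Δ=(254.6815−124.7578)/(259.2000−165.6000)=1.3881; B=V−Δ·S=-78.4383
Node (0,0) S=125.0000: V=(p*·171.4151+(1−p*)·75.1984)/1.34=114.1133; Δ=(171.4151−75.1984)/(180.0000−115.0000)=1.4803; B=V−Δ·S=-70.9186
Each (Δ,B) replicates both successor values, so the strategy is self-financing and V0 is arbitrage-free.

(0,0): Delta=1.4803 Bond=-70.9186
(1,0): Delta=2.0863 Bond=-164.7204
(1,1): Delta=1.3881 Bond=-78.4383
(2,0): Delta=0.0000 Bond=0.0000
(2,1): Delta=2.4036 Bond=-273.2789
(2,2): Delta=1.2336 Bond=-65.0664
(3,0): Delta=0.0000 Bond=0.0000
(3,1): Delta=0.0000 Bond=0.0000
(3,2): Delta=2.7692 Bond=-453.3828
(3,3): Delta=1.0000 Bond=0.0000
V0=114.1133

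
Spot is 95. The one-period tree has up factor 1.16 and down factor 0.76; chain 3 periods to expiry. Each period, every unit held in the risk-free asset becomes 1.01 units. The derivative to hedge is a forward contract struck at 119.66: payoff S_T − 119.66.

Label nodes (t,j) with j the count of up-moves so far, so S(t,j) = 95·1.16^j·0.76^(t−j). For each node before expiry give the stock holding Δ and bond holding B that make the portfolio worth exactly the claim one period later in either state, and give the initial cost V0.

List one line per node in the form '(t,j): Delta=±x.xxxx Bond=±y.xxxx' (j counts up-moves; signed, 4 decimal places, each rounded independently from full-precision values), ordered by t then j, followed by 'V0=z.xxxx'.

(0,0): Delta=1.0000 Bond=-116.1408
(1,0): Delta=1.0000 Bond=-117.3022
(1,1): Delta=1.0000 Bond=-117.3022
(2,0): Delta=1.0000 Bond=-118.4752
(2,1): Delta=1.0000 Bond=-118.4752
(2,2): Delta=1.0000 Bond=-118.4752
V0=-21.1408

The replicating-portfolio and risk-neutral prices coincide; use p* = (1.01−0.76)/(1.16−0.76) = 0.6250 for the latter.
At expiry t=3: V(3,0)=-77.9573, V(3,1)=-56.0085, V(3,2)=-22.5077, V(3,3)=28.6251
  t=2,j=0: stock 54.8720 → up 63.6515 (V=-56.0085), down 41.7027 (V=-77.9573). Price -63.6032; hedge Δ=1.0000, bond B=-118.4752.
  t=2,j=1: stock 83.7520 → up 97.1523 (V=-22.5077), down 63.6515 (V=-56.0085). Price -34.7232; hedge Δ=1.0000, bond B=-118.4752.
  t=2,j=2: stock 127.8320 → up 148.2851 (V=28.6251), down 97.1523 (V=-22.5077). Price 9.3568; hedge Δ=1.0000, bond B=-118.4752.
  t=1,j=0: stock 72.2000 → up 83.7520 (V=-34.7232), down 54.8720 (V=-63.6032). Price -45.1022; hedge Δ=1.0000, bond B=-117.3022.
  t=1,j=1: stock 110.2000 → up 127.8320 (V=9.3568), down 83.7520 (V=-34.7232). Price -7.1022; hedge Δ=1.0000, bond B=-117.3022.
  t=0,j=0: stock 95.0000 → up 110.2000 (V=-7.1022), down 72.2000 (V=-45.1022). Price -21.1408; hedge Δ=1.0000, bond B=-116.1408.
Self-financing check: at every node Δ·S+B equals the discounted successor values.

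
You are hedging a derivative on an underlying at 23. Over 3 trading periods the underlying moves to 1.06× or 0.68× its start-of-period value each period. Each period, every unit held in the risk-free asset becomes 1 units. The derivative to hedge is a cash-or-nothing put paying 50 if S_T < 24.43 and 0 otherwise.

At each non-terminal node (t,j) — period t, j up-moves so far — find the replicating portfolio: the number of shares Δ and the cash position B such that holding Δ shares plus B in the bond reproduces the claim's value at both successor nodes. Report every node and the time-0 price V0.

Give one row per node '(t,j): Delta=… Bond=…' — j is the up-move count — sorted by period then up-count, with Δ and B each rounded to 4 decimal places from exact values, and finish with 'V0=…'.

Under the risk-neutral measure, an up-move has probability p* = (R−d)/(u−d) = 0.8421 and values discount at R = 1.
Payoff layer (t=3): V(3,0)=50.0000, V(3,1)=50.0000, V(3,2)=50.0000, V(3,3)=0.0000
  t=2,j=0: stock 10.6352 → up 11.2733 (V=50.0000), down 7.2319 (V=50.0000). Price 50.0000; hedge Δ=0.0000, bond B=50.0000.
  t=2,j=1: stock 16.5784 → up 17.5731 (V=50.0000), down 11.2733 (V=50.0000). Price 50.0000; hedge Δ=0.0000, bond B=50.0000.
  t=2,j=2: stock 25.8428 → up 27.3934 (V=0.0000), down 17.5731 (V=50.0000). Price 7.8947; hedge Δ=-5.0915, bond B=139.4737.
  t=1,j=0: stock 15.6400 → up 16.5784 (V=50.0000), down 10.6352 (V=50.0000). Price 50.0000; hedge Δ=0.0000, bond B=50.0000.
  t=1,j=1: stock 24.3800 → up 25.8428 (V=7.8947), down 16.5784 (V=50.0000). Price 14.5429; hedge Δ=-4.5448, bond B=125.3463.
  t=0,j=0: stock 23.0000 → up 24.3800 (V=14.5429), down 15.6400 (V=50.0000). Price 20.1414; hedge Δ=-4.0569, bond B=113.4495.
Each (Δ,B) replicates both successor values, so the strategy is self-financing and V0 is arbitrage-free.

(0,0): Delta=-4.0569 Bond=113.4495
(1,0): Delta=0.0000 Bond=50.0000
(1,1): Delta=-4.5448 Bond=125.3463
(2,0): Delta=0.0000 Bond=50.0000
(2,1): Delta=0.0000 Bond=50.0000
(2,2): Delta=-5.0915 Bond=139.4737
V0=20.1414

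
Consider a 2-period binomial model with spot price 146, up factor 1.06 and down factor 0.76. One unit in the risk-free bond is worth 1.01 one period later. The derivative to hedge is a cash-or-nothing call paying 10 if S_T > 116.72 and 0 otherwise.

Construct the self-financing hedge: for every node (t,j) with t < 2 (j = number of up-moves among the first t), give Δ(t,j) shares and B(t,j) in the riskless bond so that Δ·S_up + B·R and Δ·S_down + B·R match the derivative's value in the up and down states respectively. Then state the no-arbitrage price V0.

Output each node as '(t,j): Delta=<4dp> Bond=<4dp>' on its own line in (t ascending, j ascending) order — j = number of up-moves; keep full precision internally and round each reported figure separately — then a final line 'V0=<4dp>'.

Risk-neutral probability p* = (R−d)/(u−d) = (1.01−0.76)/(1.06−0.76) = 0.8333.
Terminal payoffs: V(2,0)=0.0000, V(2,1)=10.0000, V(2,2)=10.0000
  t=1,j=0: stock 110.9600 → up 117.6176 (V=10.0000), down 84.3296 (V=0.0000). Price 8.2508; hedge Δ=0.3004, bond B=-25.0825.
  t=1,j=1: stock 154.7600 → up 164.0456 (V=10.0000), down 117.6176 (V=10.0000). Price 9.9010; hedge Δ=0.0000, bond B=9.9010.
  t=0,j=0: stock 146.0000 → up 154.7600 (V=9.9010), down 110.9600 (V=8.2508). Price 9.5307; hedge Δ=0.0377, bond B=4.0301.
Self-financing check: at every node Δ·S+B equals the discounted successor values.

(0,0): Delta=0.0377 Bond=4.0301
(1,0): Delta=0.3004 Bond=-25.0825
(1,1): Delta=0.0000 Bond=9.9010
V0=9.5307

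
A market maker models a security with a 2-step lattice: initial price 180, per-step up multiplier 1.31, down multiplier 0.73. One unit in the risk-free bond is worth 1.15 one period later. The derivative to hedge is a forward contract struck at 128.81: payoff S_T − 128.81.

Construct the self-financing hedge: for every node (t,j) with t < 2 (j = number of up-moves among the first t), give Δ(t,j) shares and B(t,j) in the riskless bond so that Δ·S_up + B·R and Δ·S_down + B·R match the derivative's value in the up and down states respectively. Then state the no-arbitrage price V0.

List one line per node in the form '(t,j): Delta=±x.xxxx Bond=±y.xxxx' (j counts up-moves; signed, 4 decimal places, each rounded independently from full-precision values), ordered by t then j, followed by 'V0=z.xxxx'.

(0,0): Delta=1.0000 Bond=-97.3989
(1,0): Delta=1.0000 Bond=-112.0087
(1,1): Delta=1.0000 Bond=-112.0087
V0=82.6011

Risk-neutral probability p* = (R−d)/(u−d) = (1.15−0.73)/(1.31−0.73) = 0.7241.
Terminal payoffs: V(2,0)=-32.8880, V(2,1)=43.3240, V(2,2)=180.0880
Node (1,0) S=131.4000: V=(p*·43.3240+(1−p*)·-32.8880)/1.15=19.3913; Δ=(43.3240−-32.8880)/(172.1340−95.9220)=1.0000; B=V−Δ·S=-112.0087
Node (1,1) S=235.8000: V=(p*·180.0880+(1−p*)·43.3240)/1.15=123.7913; Δ=(180.0880−43.3240)/(308.8980−172.1340)=1.0000; B=V−Δ·S=-112.0087
Node (0,0) S=180.0000: V=(p*·123.7913+(1−p*)·19.3913)/1.15=82.6011; Δ=(123.7913−19.3913)/(235.8000−131.4000)=1.0000; B=V−Δ·S=-97.3989
Root portfolio cost Δ·180+B reproduces V0=82.6011.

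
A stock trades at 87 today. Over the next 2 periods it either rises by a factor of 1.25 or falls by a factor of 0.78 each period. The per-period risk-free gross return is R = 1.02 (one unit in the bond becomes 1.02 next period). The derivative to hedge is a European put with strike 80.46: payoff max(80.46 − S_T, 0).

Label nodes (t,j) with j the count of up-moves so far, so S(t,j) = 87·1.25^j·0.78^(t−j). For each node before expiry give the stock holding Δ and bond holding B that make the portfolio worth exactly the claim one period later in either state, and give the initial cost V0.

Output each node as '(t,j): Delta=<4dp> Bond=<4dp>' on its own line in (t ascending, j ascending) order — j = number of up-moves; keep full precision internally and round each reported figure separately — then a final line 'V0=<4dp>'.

(0,0): Delta=-0.3230 Bond=34.4378
(1,0): Delta=-0.8631 Bond=71.7804
(1,1): Delta=0.0000 Bond=0.0000
V0=6.3366

Since d<R<u, set p* = (R−d)/(u−d) = 0.5106; price each node as the discounted p*-expectation of its children.
Terminal payoffs: V(2,0)=27.5292, V(2,1)=0.0000, V(2,2)=0.0000
Node (1,0) S=67.8600: V=(p*·0.0000+(1−p*)·27.5292)/1.02=13.2076; Δ=(0.0000−27.5292)/(84.8250−52.9308)=-0.8631; B=V−Δ·S=71.7804
Node (1,1) S=108.7500: V=(p*·0.0000+(1−p*)·0.0000)/1.02=0.0000; Δ=(0.0000−0.0000)/(135.9375−84.8250)=0.0000; B=V−Δ·S=0.0000
Node (0,0) S=87.0000: V=(p*·0.0000+(1−p*)·13.2076)/1.02=6.3366; Δ=(0.0000−13.2076)/(108.7500−67.8600)=-0.3230; B=V−Δ·S=34.4378
Each (Δ,B) replicates both successor values, so the strategy is self-financing and V0 is arbitrage-free.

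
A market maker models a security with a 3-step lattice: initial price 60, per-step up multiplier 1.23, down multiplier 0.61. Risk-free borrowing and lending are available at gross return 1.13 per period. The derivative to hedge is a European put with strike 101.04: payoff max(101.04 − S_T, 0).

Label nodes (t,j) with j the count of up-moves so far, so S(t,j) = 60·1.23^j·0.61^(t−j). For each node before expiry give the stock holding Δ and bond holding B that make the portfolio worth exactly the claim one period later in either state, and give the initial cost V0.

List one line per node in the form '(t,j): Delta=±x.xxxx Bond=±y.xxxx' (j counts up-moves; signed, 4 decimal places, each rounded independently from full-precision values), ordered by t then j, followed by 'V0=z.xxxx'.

(0,0): Delta=-0.8428 Bond=64.9357
(1,0): Delta=-1.0000 Bond=79.1291
(1,1): Delta=-0.8279 Bond=72.2712
(2,0): Delta=-1.0000 Bond=89.4159
(2,1): Delta=-1.0000 Bond=89.4159
(2,2): Delta=-0.8114 Bond=80.1762
V0=14.3649

Risk-neutral probability p* = (R−d)/(u−d) = (1.13−0.61)/(1.23−0.61) = 0.8387.
Terminal values V(3,·): V(3,0)=87.4211, V(3,1)=73.5790, V(3,2)=45.6679, V(3,3)=0.0000
Node (2,0) S=22.3260: V=(p*·73.5790+(1−p*)·87.4211)/1.13=67.0899; Δ=(73.5790−87.4211)/(27.4610−13.6189)=-1.0000; B=V−Δ·S=89.4159
Node (2,1) S=45.0180: V=(p*·45.6679+(1−p*)·73.5790)/1.13=44.3979; Δ=(45.6679−73.5790)/(55.3721−27.4610)=-1.0000; B=V−Δ·S=89.4159
Node (2,2) S=90.7740: V=(p*·0.0000+(1−p*)·45.6679)/1.13=6.5184; Δ=(0.0000−45.6679)/(111.6520−55.3721)=-0.8114; B=V−Δ·S=80.1762
Node (1,0) S=36.6000: V=(p*·44.3979+(1−p*)·67.0899)/1.13=42.5291; Δ=(44.3979−67.0899)/(45.0180−22.3260)=-1.0000; B=V−Δ·S=79.1291
Node (1,1) S=73.8000: V=(p*·6.5184+(1−p*)·44.3979)/1.13=11.1752; Δ=(6.5184−44.3979)/(90.7740−45.0180)=-0.8279; B=V−Δ·S=72.2712
Node (0,0) S=60.0000: V=(p*·11.1752+(1−p*)·42.5291)/1.13=14.3649; Δ=(11.1752−42.5291)/(73.8000−36.6000)=-0.8428; B=V−Δ·S=64.9357
Check: Δ(0,0)·S0 + B(0,0) = 14.3649 = V0.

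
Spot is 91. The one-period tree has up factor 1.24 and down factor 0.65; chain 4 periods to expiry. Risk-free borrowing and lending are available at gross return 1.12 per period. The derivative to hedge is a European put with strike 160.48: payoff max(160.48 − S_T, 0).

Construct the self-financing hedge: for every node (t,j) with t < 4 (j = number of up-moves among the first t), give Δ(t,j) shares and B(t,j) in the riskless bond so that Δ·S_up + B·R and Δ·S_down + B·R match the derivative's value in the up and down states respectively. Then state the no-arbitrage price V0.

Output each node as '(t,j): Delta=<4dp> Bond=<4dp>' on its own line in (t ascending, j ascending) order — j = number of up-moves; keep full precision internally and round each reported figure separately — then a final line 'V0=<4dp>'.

(0,0): Delta=-0.6337 Bond=82.6405
(1,0): Delta=-1.0000 Bond=114.2265
(1,1): Delta=-0.5846 Bond=87.0248
(2,0): Delta=-1.0000 Bond=127.9337
(2,1): Delta=-1.0000 Bond=127.9337
(2,2): Delta=-0.5290 Bond=89.6892
(3,0): Delta=-1.0000 Bond=143.2857
(3,1): Delta=-1.0000 Bond=143.2857
(3,2): Delta=-1.0000 Bond=143.2857
(3,3): Delta=-0.4660 Bond=89.5157
V0=24.9776

Under the risk-neutral measure, an up-move has probability p* = (R−d)/(u−d) = 0.7966 and values discount at R = 1.12.
At expiry t=4: V(4,0)=144.2359, V(4,1)=129.4913, V(4,2)=101.3631, V(4,3)=47.7032, V(4,4)=0.0000
(3,0): S=24.9909. Δ = (V_up−V_dn)/(S_up−S_dn) = (129.4913−144.2359)/(30.9887−16.2441) = -1.0000. V = [p*·129.4913 + (1−p*)·144.2359]/1.12 = 118.2948. B = V − Δ·S = 143.2857.
(3,1): S=47.6749. Δ = (V_up−V_dn)/(S_up−S_dn) = (101.3631−129.4913)/(59.1169−30.9887) = -1.0000. V = [p*·101.3631 + (1−p*)·129.4913]/1.12 = 95.6108. B = V − Δ·S = 143.2857.
(3,2): S=90.9490. Δ = (V_up−V_dn)/(S_up−S_dn) = (47.7032−101.3631)/(112.7768−59.1169) = -1.0000. V = [p*·47.7032 + (1−p*)·101.3631]/1.12 = 52.3367. B = V − Δ·S = 143.2857.
(3,3): S=173.5028. Δ = (V_up−V_dn)/(S_up−S_dn) = (0.0000−47.7032)/(215.1435−112.7768) = -0.4660. V = [p*·0.0000 + (1−p*)·47.7032]/1.12 = 8.6628. B = V − Δ·S = 89.5157.
(2,0): S=38.4475. Δ = (V_up−V_dn)/(S_up−S_dn) = (95.6108−118.2948)/(47.6749−24.9909) = -1.0000. V = [p*·95.6108 + (1−p*)·118.2948]/1.12 = 89.4862. B = V − Δ·S = 127.9337.
(2,1): S=73.3460. Δ = (V_up−V_dn)/(S_up−S_dn) = (52.3367−95.6108)/(90.9490−47.6749) = -1.0000. V = [p*·52.3367 + (1−p*)·95.6108]/1.12 = 54.5877. B = V − Δ·S = 127.9337.
(2,2): S=139.9216. Δ = (V_up−V_dn)/(S_up−S_dn) = (8.6628−52.3367)/(173.5028−90.9490) = -0.5290. V = [p*·8.6628 + (1−p*)·52.3367]/1.12 = 15.6657. B = V − Δ·S = 89.6892.
(1,0): S=59.1500. Δ = (V_up−V_dn)/(S_up−S_dn) = (54.5877−89.4862)/(73.3460−38.4475) = -1.0000. V = [p*·54.5877 + (1−p*)·89.4862]/1.12 = 55.0765. B = V − Δ·S = 114.2265.
(1,1): S=112.8400. Δ = (V_up−V_dn)/(S_up−S_dn) = (15.6657−54.5877)/(139.9216−73.3460) = -0.5846. V = [p*·15.6657 + (1−p*)·54.5877]/1.12 = 21.0554. B = V − Δ·S = 87.0248.
(0,0): S=91.0000. Δ = (V_up−V_dn)/(S_up−S_dn) = (21.0554−55.0765)/(112.8400−59.1500) = -0.6337. V = [p*·21.0554 + (1−p*)·55.0765]/1.12 = 24.9776. B = V − Δ·S = 82.6405.
Each (Δ,B) replicates both successor values, so the strategy is self-financing and V0 is arbitrage-free.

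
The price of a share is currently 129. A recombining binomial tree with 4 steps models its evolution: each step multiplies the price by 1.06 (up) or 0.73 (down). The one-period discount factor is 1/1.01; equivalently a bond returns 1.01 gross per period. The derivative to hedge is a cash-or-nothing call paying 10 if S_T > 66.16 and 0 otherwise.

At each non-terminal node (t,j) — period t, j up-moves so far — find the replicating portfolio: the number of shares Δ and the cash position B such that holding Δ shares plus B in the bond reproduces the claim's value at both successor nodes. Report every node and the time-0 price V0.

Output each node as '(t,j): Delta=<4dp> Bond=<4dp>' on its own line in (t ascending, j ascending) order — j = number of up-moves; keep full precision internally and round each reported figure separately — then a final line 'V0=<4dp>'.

(0,0): Delta=0.0133 Bond=7.7726
(1,0): Delta=0.0811 Bond=1.4671
(1,1): Delta=0.0050 Bond=8.9902
(2,0): Delta=0.3703 Bond=-18.3997
(2,1): Delta=0.0455 Bond=5.0320
(2,2): Delta=0.0000 Bond=9.8030
(3,0): Delta=0.0000 Bond=0.0000
(3,1): Delta=0.4159 Bond=-21.9022
(3,2): Delta=0.0000 Bond=9.9010
(3,3): Delta=0.0000 Bond=9.9010
V0=9.4913

The replicating-portfolio and risk-neutral prices coincide; use p* = (1.01−0.73)/(1.06−0.73) = 0.8485 for the latter.
At expiry t=4: V(4,0)=0.0000, V(4,1)=0.0000, V(4,2)=10.0000, V(4,3)=10.0000, V(4,4)=10.0000
Node (3,0) S=50.1832: V=(p*·0.0000+(1−p*)·0.0000)/1.01=0.0000; Δ=(0.0000−0.0000)/(53.1942−36.6337)=0.0000; B=V−Δ·S=0.0000
Node (3,1) S=72.8687: V=(p*·10.0000+(1−p*)·0.0000)/1.01=8.4008; Δ=(10.0000−0.0000)/(77.2409−53.1942)=0.4159; B=V−Δ·S=-21.9022
Node (3,2) S=105.8094: V=(p*·10.0000+(1−p*)·10.0000)/1.01=9.9010; Δ=(10.0000−10.0000)/(112.1580−77.2409)=0.0000; B=V−Δ·S=9.9010
Node (3,3) S=153.6411: V=(p*·10.0000+(1−p*)·10.0000)/1.01=9.9010; Δ=(10.0000−10.0000)/(162.8595−112.1580)=0.0000; B=V−Δ·S=9.9010
Node (2,0) S=68.7441: V=(p*·8.4008+(1−p*)·0.0000)/1.01=7.0574; Δ=(8.4008−0.0000)/(72.8687−50.1832)=0.3703; B=V−Δ·S=-18.3997
Node (2,1) S=99.8202: V=(p*·9.9010+(1−p*)·8.4008)/1.01=9.5779; Δ=(9.9010−8.4008)/(105.8094−72.8687)=0.0455; B=V−Δ·S=5.0320
Node (2,2) S=144.9444: V=(p*·9.9010+(1−p*)·9.9010)/1.01=9.8030; Δ=(9.9010−9.9010)/(153.6411−105.8094)=0.0000; B=V−Δ·S=9.8030
Node (1,0) S=94.1700: V=(p*·9.5779+(1−p*)·7.0574)/1.01=9.1050; Δ=(9.5779−7.0574)/(99.8202−68.7441)=0.0811; B=V−Δ·S=1.4671
Node (1,1) S=136.7400: V=(p*·9.8030+(1−p*)·9.5779)/1.01=9.6721; Δ=(9.8030−9.5779)/(144.9444−99.8202)=0.0050; B=V−Δ·S=8.9902
Node (0,0) S=129.0000: V=(p*·9.6721+(1−p*)·9.1050)/1.01=9.4913; Δ=(9.6721−9.1050)/(136.7400−94.1700)=0.0133; B=V−Δ·S=7.7726
Check: Δ(0,0)·S0 + B(0,0) = 9.4913 = V0.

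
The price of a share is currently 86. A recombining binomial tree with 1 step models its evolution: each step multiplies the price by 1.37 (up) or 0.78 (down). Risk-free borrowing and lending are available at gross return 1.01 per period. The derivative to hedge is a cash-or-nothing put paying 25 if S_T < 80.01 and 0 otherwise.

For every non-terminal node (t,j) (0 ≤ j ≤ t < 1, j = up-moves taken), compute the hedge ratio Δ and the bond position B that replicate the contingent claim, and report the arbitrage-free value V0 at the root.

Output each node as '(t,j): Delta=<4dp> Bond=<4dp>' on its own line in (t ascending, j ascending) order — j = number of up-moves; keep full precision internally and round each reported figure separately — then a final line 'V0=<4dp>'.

(0,0): Delta=-0.4927 Bond=57.4761
V0=15.1032

Under the risk-neutral measure, an up-move has probability p* = (R−d)/(u−d) = 0.3898 and values discount at R = 1.01.
Payoff layer (t=1): V(1,0)=25.0000, V(1,1)=0.0000
(0,0): S=86.0000. Δ = (V_up−V_dn)/(S_up−S_dn) = (0.0000−25.0000)/(117.8200−67.0800) = -0.4927. V = [p*·0.0000 + (1−p*)·25.0000]/1.01 = 15.1032. B = V − Δ·S = 57.4761.
Self-financing check: at every node Δ·S+B equals the discounted successor values.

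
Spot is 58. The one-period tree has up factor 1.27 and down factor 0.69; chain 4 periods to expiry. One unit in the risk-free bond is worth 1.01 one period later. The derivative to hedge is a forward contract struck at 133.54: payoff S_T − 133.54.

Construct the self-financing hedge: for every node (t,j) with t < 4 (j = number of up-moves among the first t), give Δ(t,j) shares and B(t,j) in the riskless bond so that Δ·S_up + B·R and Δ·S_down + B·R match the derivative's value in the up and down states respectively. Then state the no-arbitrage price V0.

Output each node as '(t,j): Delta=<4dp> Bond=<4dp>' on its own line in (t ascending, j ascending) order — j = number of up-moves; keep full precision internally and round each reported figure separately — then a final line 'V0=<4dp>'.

(0,0): Delta=1.0000 Bond=-128.3293
(1,0): Delta=1.0000 Bond=-129.6126
(1,1): Delta=1.0000 Bond=-129.6126
(2,0): Delta=1.0000 Bond=-130.9087
(2,1): Delta=1.0000 Bond=-130.9087
(2,2): Delta=1.0000 Bond=-130.9087
(3,0): Delta=1.0000 Bond=-132.2178
(3,1): Delta=1.0000 Bond=-132.2178
(3,2): Delta=1.0000 Bond=-132.2178
(3,3): Delta=1.0000 Bond=-132.2178
V0=-70.3293

The replicating-portfolio and risk-neutral prices coincide; use p* = (1.01−0.69)/(1.27−0.69) = 0.5517 for the latter.
Payoff layer (t=4): V(4,0)=-120.3931, V(4,1)=-109.3420, V(4,2)=-89.0017, V(4,3)=-51.5637, V(4,4)=17.3439
Node (3,0) S=19.0535: V=(p*·-109.3420+(1−p*)·-120.3931)/1.01=-113.1643; Δ=(-109.3420−-120.3931)/(24.1980−13.1469)=1.0000; B=V−Δ·S=-132.2178
Node (3,1) S=35.0695: V=(p*·-89.0017+(1−p*)·-109.3420)/1.01=-97.1483; Δ=(-89.0017−-109.3420)/(44.5383−24.1980)=1.0000; B=V−Δ·S=-132.2178
Node (3,2) S=64.5483: V=(p*·-51.5637+(1−p*)·-89.0017)/1.01=-67.6696; Δ=(-51.5637−-89.0017)/(81.9763−44.5383)=1.0000; B=V−Δ·S=-132.2178
Node (3,3) S=118.8062: V=(p*·17.3439+(1−p*)·-51.5637)/1.01=-13.4116; Δ=(17.3439−-51.5637)/(150.8839−81.9763)=1.0000; B=V−Δ·S=-132.2178
Node (2,0) S=27.6138: V=(p*·-97.1483+(1−p*)·-113.1643)/1.01=-103.2949; Δ=(-97.1483−-113.1643)/(35.0695−19.0535)=1.0000; B=V−Δ·S=-130.9087
Node (2,1) S=50.8254: V=(p*·-67.6696+(1−p*)·-97.1483)/1.01=-80.0833; Δ=(-67.6696−-97.1483)/(64.5483−35.0695)=1.0000; B=V−Δ·S=-130.9087
Node (2,2) S=93.5482: V=(p*·-13.4116+(1−p*)·-67.6696)/1.01=-37.3605; Δ=(-13.4116−-67.6696)/(118.8062−64.5483)=1.0000; B=V−Δ·S=-130.9087
Node (1,0) S=40.0200: V=(p*·-80.0833+(1−p*)·-103.2949)/1.01=-89.5926; Δ=(-80.0833−-103.2949)/(50.8254−27.6138)=1.0000; B=V−Δ·S=-129.6126
Node (1,1) S=73.6600: V=(p*·-37.3605+(1−p*)·-80.0833)/1.01=-55.9526; Δ=(-37.3605−-80.0833)/(93.5482−50.8254)=1.0000; B=V−Δ·S=-129.6126
Node (0,0) S=58.0000: V=(p*·-55.9526+(1−p*)·-89.5926)/1.01=-70.3293; Δ=(-55.9526−-89.5926)/(73.6600−40.0200)=1.0000; B=V−Δ·S=-128.3293
The time-0 hedge costs -70.3293, which is the no-arbitrage price.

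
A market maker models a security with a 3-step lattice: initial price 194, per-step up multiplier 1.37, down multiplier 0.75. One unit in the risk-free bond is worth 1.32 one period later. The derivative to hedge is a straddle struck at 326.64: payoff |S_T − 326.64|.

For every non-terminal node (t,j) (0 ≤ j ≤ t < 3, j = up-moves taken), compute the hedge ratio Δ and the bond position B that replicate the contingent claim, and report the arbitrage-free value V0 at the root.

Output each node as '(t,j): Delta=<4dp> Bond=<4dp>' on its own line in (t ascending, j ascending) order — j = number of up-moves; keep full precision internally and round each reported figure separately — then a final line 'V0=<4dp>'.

Since d<R<u, set p* = (R−d)/(u−d) = 0.9194; price each node as the discounted p*-expectation of its children.
Payoff layer (t=3): V(3,0)=244.7962, V(3,1)=177.1387, V(3,2)=53.5510, V(3,3)=172.2025
(2,0): S=109.1250. Δ = (V_up−V_dn)/(S_up−S_dn) = (177.1387−244.7962)/(149.5012−81.8438) = -1.0000. V = [p*·177.1387 + (1−p*)·244.7962]/1.32 = 138.3295. B = V − Δ·S = 247.4545.
(2,1): S=199.3350. Δ = (V_up−V_dn)/(S_up−S_dn) = (53.5510−177.1387)/(273.0890−149.5013) = -1.0000. V = [p*·53.5510 + (1−p*)·177.1387]/1.32 = 48.1195. B = V − Δ·S = 247.4545.
(2,2): S=364.1186. Δ = (V_up−V_dn)/(S_up−S_dn) = (172.2025−53.5510)/(498.8425−273.0890) = 0.5256. V = [p*·172.2025 + (1−p*)·53.5510]/1.32 = 123.2074. B = V − Δ·S = -68.1658.
(1,0): S=145.5000. Δ = (V_up−V_dn)/(S_up−S_dn) = (48.1195−138.3295)/(199.3350−109.1250) = -1.0000. V = [p*·48.1195 + (1−p*)·138.3295]/1.32 = 41.9656. B = V − Δ·S = 187.4656.
(1,1): S=265.7800. Δ = (V_up−V_dn)/(S_up−S_dn) = (123.2074−48.1195)/(364.1186−199.3350) = 0.4557. V = [p*·123.2074 + (1−p*)·48.1195]/1.32 = 88.7515. B = V − Δ·S = -32.3580.
(0,0): S=194.0000. Δ = (V_up−V_dn)/(S_up−S_dn) = (88.7515−41.9656)/(265.7800−145.5000) = 0.3890. V = [p*·88.7515 + (1−p*)·41.9656]/1.32 = 64.3776. B = V − Δ·S = -11.0836.
The time-0 hedge costs 64.3776, which is the no-arbitrage price.

(0,0): Delta=0.3890 Bond=-11.0836
(1,0): Delta=-1.0000 Bond=187.4656
(1,1): Delta=0.4557 Bond=-32.3580
(2,0): Delta=-1.0000 Bond=247.4545
(2,1): Delta=-1.0000 Bond=247.4545
(2,2): Delta=0.5256 Bond=-68.1658
V0=64.3776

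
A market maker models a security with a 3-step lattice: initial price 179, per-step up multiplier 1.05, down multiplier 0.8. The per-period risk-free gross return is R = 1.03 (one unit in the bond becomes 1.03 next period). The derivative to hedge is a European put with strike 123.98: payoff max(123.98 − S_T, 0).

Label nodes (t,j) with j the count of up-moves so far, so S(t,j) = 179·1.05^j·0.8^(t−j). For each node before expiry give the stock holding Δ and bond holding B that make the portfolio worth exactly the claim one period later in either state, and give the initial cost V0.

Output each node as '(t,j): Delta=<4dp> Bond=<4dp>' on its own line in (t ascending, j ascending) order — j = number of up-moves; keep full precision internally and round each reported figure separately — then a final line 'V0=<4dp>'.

(0,0): Delta=-0.0153 Bond=2.8150
(1,0): Delta=-0.1543 Bond=22.7960
(1,1): Delta=-0.0061 Bond=1.1693
(2,0): Delta=-1.0000 Bond=120.3689
(2,1): Delta=-0.0982 Bond=15.0548
(2,2): Delta=0.0000 Bond=0.0000
V0=0.0748

Since d<R<u, set p* = (R−d)/(u−d) = 0.9200; price each node as the discounted p*-expectation of its children.
At expiry t=3: V(3,0)=32.3320, V(3,1)=3.6920, V(3,2)=0.0000, V(3,3)=0.0000
  t=2,j=0: stock 114.5600 → up 120.2880 (V=3.6920), down 91.6480 (V=32.3320). Price 5.8089; hedge Δ=-1.0000, bond B=120.3689.
  t=2,j=1: stock 150.3600 → up 157.8780 (V=0.0000), down 120.2880 (V=3.6920). Price 0.2868; hedge Δ=-0.0982, bond B=15.0548.
  t=2,j=2: stock 197.3475 → up 207.2149 (V=0.0000), down 157.8780 (V=0.0000). Price 0.0000; hedge Δ=0.0000, bond B=0.0000.
  t=1,j=0: stock 143.2000 → up 150.3600 (V=0.2868), down 114.5600 (V=5.8089). Price 0.7073; hedge Δ=-0.1543, bond B=22.7960.
  t=1,j=1: stock 187.9500 → up 197.3475 (V=0.0000), down 150.3600 (V=0.2868). Price 0.0223; hedge Δ=-0.0061, bond B=1.1693.
  t=0,j=0: stock 179.0000 → up 187.9500 (V=0.0223), down 143.2000 (V=0.7073). Price 0.0748; hedge Δ=-0.0153, bond B=2.8150.
Check: Δ(0,0)·S0 + B(0,0) = 0.0748 = V0.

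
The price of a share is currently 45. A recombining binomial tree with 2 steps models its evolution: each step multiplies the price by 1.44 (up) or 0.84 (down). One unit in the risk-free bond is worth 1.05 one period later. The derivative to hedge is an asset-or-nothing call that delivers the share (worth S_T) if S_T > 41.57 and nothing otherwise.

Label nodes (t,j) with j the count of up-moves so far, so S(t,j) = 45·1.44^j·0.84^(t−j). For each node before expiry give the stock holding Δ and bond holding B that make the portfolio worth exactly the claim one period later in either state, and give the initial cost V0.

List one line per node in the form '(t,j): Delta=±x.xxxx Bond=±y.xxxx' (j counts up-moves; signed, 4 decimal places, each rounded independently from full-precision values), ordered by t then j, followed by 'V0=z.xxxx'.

No-arbitrage ⇒ martingale measure with p* = (R−d)/(u−d) = 0.3500.
Terminal values V(2,·): V(2,0)=0.0000, V(2,1)=54.4320, V(2,2)=93.3120
(1,0): S=37.8000. Δ = (V_up−V_dn)/(S_up−S_dn) = (54.4320−0.0000)/(54.4320−31.7520) = 2.4000. V = [p*·54.4320 + (1−p*)·0.0000]/1.05 = 18.1440. B = V − Δ·S = -72.5760.
(1,1): S=64.8000. Δ = (V_up−V_dn)/(S_up−S_dn) = (93.3120−54.4320)/(93.3120−54.4320) = 1.0000. V = [p*·93.3120 + (1−p*)·54.4320]/1.05 = 64.8000. B = V − Δ·S = 0.0000.
(0,0): S=45.0000. Δ = (V_up−V_dn)/(S_up−S_dn) = (64.8000−18.1440)/(64.8000−37.8000) = 1.7280. V = [p*·64.8000 + (1−p*)·18.1440]/1.05 = 32.8320. B = V − Δ·S = -44.9280.
Root portfolio cost Δ·45+B reproduces V0=32.8320.

(0,0): Delta=1.7280 Bond=-44.9280
(1,0): Delta=2.4000 Bond=-72.5760
(1,1): Delta=1.0000 Bond=0.0000
V0=32.8320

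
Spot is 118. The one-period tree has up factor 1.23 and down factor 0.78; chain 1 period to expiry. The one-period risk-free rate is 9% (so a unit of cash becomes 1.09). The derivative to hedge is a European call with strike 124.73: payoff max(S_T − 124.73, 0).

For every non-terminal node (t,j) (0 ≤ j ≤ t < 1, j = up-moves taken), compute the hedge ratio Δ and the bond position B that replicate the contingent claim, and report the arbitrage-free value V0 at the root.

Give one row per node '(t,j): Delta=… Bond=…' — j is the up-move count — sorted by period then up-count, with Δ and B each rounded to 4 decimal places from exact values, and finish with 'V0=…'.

(0,0): Delta=0.3844 Bond=-32.4563
V0=12.8993

Risk-neutral probability p* = (R−d)/(u−d) = (1.09−0.78)/(1.23−0.78) = 0.6889.
Payoff layer (t=1): V(1,0)=0.0000, V(1,1)=20.4100
(0,0): S=118.0000. Δ = (V_up−V_dn)/(S_up−S_dn) = (20.4100−0.0000)/(145.1400−92.0400) = 0.3844. V = [p*·20.4100 + (1−p*)·0.0000]/1.09 = 12.8993. B = V − Δ·S = -32.4563.
The time-0 hedge costs 12.8993, which is the no-arbitrage price.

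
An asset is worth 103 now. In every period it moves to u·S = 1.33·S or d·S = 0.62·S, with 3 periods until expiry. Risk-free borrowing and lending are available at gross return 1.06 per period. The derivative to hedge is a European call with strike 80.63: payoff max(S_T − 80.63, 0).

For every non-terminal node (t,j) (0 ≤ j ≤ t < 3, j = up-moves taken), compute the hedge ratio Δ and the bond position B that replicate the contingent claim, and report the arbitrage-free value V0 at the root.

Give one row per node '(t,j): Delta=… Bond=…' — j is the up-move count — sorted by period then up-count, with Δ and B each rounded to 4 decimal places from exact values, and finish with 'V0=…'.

(0,0): Delta=0.7901 Bond=-37.1729
(1,0): Delta=0.4169 Bond=-15.5721
(1,1): Delta=0.8968 Bond=-54.0269
(2,0): Delta=0.0000 Bond=0.0000
(2,1): Delta=0.5362 Bond=-26.6354
(2,2): Delta=1.0000 Bond=-76.0660
V0=44.2052

Since d<R<u, set p* = (R−d)/(u−d) = 0.6197; price each node as the discounted p*-expectation of its children.
Payoff layer (t=3): V(3,0)=0.0000, V(3,1)=0.0000, V(3,2)=32.3320, V(3,3)=161.6916
(2,0): S=39.5932. Δ = (V_up−V_dn)/(S_up−S_dn) = (0.0000−0.0000)/(52.6590−24.5478) = 0.0000. V = [p*·0.0000 + (1−p*)·0.0000]/1.06 = 0.0000. B = V − Δ·S = 0.0000.
(2,1): S=84.9338. Δ = (V_up−V_dn)/(S_up−S_dn) = (32.3320−0.0000)/(112.9620−52.6590) = 0.5362. V = [p*·32.3320 + (1−p*)·0.0000]/1.06 = 18.9026. B = V − Δ·S = -26.6354.
(2,2): S=182.1967. Δ = (V_up−V_dn)/(S_up−S_dn) = (161.6916−32.3320)/(242.3216−112.9620) = 1.0000. V = [p*·161.6916 + (1−p*)·32.3320]/1.06 = 106.1307. B = V − Δ·S = -76.0660.
(1,0): S=63.8600. Δ = (V_up−V_dn)/(S_up−S_dn) = (18.9026−0.0000)/(84.9338−39.5932) = 0.4169. V = [p*·18.9026 + (1−p*)·0.0000]/1.06 = 11.0512. B = V − Δ·S = -15.5721.
(1,1): S=136.9900. Δ = (V_up−V_dn)/(S_up−S_dn) = (106.1307−18.9026)/(182.1967−84.9338) = 0.8968. V = [p*·106.1307 + (1−p*)·18.9026]/1.06 = 68.8296. B = V − Δ·S = -54.0269.
(0,0): S=103.0000. Δ = (V_up−V_dn)/(S_up−S_dn) = (68.8296−11.0512)/(136.9900−63.8600) = 0.7901. V = [p*·68.8296 + (1−p*)·11.0512]/1.06 = 44.2052. B = V − Δ·S = -37.1729.
Each (Δ,B) replicates both successor values, so the strategy is self-financing and V0 is arbitrage-free.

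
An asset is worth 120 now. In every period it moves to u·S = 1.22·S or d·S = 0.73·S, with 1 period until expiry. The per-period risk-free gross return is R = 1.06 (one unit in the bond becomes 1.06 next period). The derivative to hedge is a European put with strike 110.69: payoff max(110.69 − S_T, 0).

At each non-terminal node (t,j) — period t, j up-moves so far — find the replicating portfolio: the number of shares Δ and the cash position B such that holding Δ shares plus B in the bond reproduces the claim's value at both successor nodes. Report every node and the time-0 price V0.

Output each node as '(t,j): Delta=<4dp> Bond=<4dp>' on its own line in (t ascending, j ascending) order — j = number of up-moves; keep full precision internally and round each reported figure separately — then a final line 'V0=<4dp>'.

(0,0): Delta=-0.3927 Bond=54.2353
V0=7.1128

The replicating-portfolio and risk-neutral prices coincide; use p* = (1.06−0.73)/(1.22−0.73) = 0.6735 for the latter.
Payoff layer (t=1): V(1,0)=23.0900, V(1,1)=0.0000
Node (0,0) S=120.0000: V=(p*·0.0000+(1−p*)·23.0900)/1.06=7.1128; Δ=(0.0000−23.0900)/(146.4000−87.6000)=-0.3927; B=V−Δ·S=54.2353
Each (Δ,B) replicates both successor values, so the strategy is self-financing and V0 is arbitrage-free.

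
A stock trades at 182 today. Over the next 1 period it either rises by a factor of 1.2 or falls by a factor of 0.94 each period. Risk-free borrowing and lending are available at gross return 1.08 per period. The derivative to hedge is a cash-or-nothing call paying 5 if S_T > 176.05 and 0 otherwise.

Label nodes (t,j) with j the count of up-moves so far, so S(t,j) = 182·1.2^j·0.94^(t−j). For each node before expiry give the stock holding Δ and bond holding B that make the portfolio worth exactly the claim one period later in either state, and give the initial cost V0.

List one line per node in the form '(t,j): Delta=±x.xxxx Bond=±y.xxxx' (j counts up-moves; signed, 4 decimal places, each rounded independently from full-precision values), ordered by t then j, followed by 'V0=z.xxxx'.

No-arbitrage ⇒ martingale measure with p* = (R−d)/(u−d) = 0.5385.
Terminal values V(1,·): V(1,0)=0.0000, V(1,1)=5.0000
  t=0,j=0: stock 182.0000 → up 218.4000 (V=5.0000), down 171.0800 (V=0.0000). Price 2.4929; hedge Δ=0.1057, bond B=-16.7379.
Check: Δ(0,0)·S0 + B(0,0) = 2.4929 = V0.

(0,0): Delta=0.1057 Bond=-16.7379
V0=2.4929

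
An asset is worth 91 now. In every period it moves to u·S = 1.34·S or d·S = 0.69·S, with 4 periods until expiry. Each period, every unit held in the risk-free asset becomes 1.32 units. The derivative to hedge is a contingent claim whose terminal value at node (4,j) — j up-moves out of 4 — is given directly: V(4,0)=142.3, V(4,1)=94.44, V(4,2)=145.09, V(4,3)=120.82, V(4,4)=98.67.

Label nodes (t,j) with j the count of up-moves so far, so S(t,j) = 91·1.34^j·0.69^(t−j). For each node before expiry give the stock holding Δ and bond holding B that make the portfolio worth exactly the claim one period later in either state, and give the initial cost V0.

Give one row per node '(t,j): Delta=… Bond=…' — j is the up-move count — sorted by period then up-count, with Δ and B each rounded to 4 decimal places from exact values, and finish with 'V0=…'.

(0,0): Delta=-0.1627 Bond=48.2052
(1,0): Delta=-0.2788 Bond=70.9184
(1,1): Delta=-0.1608 Bond=63.3995
(2,0): Delta=1.2810 Bond=26.0350
(2,1): Delta=-0.3043 Bond=95.7576
(2,2): Delta=-0.1585 Bond=83.3041
(3,0): Delta=-2.4630 Bond=146.2918
(3,1): Delta=1.3422 Bond=30.8129
(3,2): Delta=-0.3312 Bond=129.4345
(3,3): Delta=-0.1556 Bond=109.3432
V0=33.3995

Under the risk-neutral measure, an up-move has probability p* = (R−d)/(u−d) = 0.9692 and values discount at R = 1.32.
Terminal payoffs: V(4,0)=142.3000, V(4,1)=94.4400, V(4,2)=145.0900, V(4,3)=120.8200, V(4,4)=98.6700
  t=3,j=0: stock 29.8943 → up 40.0584 (V=94.4400), down 20.6271 (V=142.3000). Price 72.6611; hedge Δ=-2.4630, bond B=146.2918.
  t=3,j=1: stock 58.0556 → up 77.7945 (V=145.0900), down 40.0584 (V=94.4400). Price 108.7360; hedge Δ=1.3422, bond B=30.8129.
  t=3,j=2: stock 112.7457 → up 151.0793 (V=120.8200), down 77.7945 (V=145.0900). Price 92.0960; hedge Δ=-0.3312, bond B=129.4345.
  t=3,j=3: stock 218.9555 → up 293.4003 (V=98.6700), down 151.0793 (V=120.8200). Price 75.2663; hedge Δ=-0.1556, bond B=109.3432.
  t=2,j=0: stock 43.3251 → up 58.0556 (V=108.7360), down 29.8943 (V=72.6611). Price 81.5349; hedge Δ=1.2810, bond B=26.0350.
  t=2,j=1: stock 84.1386 → up 112.7457 (V=92.0960), down 58.0556 (V=108.7360). Price 70.1576; hedge Δ=-0.3043, bond B=95.7576.
  t=2,j=2: stock 163.3996 → up 218.9555 (V=75.2663), down 112.7457 (V=92.0960). Price 57.4122; hedge Δ=-0.1585, bond B=83.3041.
  t=1,j=0: stock 62.7900 → up 84.1386 (V=70.1576), down 43.3251 (V=81.5349). Price 53.4149; hedge Δ=-0.2788, bond B=70.9184.
  t=1,j=1: stock 121.9400 → up 163.3996 (V=57.4122), down 84.1386 (V=70.1576). Price 43.7912; hedge Δ=-0.1608, bond B=63.3995.
  t=0,j=0: stock 91.0000 → up 121.9400 (V=43.7912), down 62.7900 (V=53.4149). Price 33.3995; hedge Δ=-0.1627, bond B=48.2052.
Root portfolio cost Δ·91+B reproduces V0=33.3995.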